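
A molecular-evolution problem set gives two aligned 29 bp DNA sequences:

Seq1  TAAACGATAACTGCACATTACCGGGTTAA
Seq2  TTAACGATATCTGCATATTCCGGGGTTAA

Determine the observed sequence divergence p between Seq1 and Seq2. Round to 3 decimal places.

Differing sites — 2:A/T; 10:A/T; 16:C/T; 20:A/C; 22:C/G.
There are 5 differences over 29 sites, so p = 5/29 = 0.172.

0.172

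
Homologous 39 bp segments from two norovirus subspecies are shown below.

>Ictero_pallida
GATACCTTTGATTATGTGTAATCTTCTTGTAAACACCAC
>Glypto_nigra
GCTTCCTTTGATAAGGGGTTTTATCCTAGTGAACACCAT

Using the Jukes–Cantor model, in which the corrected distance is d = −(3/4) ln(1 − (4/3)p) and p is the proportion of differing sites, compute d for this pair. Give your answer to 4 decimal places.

0.3961

Differing sites — 2:A/C; 4:A/T; 13:T/A; 15:T/G; 17:T/G; 20:A/T; 21:A/T; 23:C/A; 25:T/C; 28:T/A; 31:A/G; 39:C/T.
p = 12/39 = 0.307692.
d = −0.75 · ln(1 − (4/3)·0.307692) = −0.75 · ln(0.589744) = −0.75 · (-0.528067) = 0.3961.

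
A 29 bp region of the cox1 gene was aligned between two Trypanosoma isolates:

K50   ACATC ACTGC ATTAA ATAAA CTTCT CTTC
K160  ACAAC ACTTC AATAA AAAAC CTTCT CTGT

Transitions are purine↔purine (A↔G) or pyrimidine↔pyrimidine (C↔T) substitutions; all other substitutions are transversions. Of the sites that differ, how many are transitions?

1

Mismatches occur at site 4 (T/A, transversion), site 9 (G/T, transversion), site 12 (T/A, transversion), site 17 (T/A, transversion), site 20 (A/C, transversion), site 28 (T/G, transversion), site 29 (C/T, transition).
Of the 7 differences, 1 transition and 6 transversions, so the answer is 1.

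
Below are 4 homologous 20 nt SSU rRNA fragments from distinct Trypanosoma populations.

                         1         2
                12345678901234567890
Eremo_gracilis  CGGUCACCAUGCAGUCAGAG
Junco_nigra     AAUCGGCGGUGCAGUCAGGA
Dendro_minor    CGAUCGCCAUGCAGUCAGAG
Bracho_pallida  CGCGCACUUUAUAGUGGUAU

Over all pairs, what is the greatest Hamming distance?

Pairwise Hamming distances:
  Eremo_gracilis vs Junco_nigra: 10
  Eremo_gracilis vs Dendro_minor: 2
  Eremo_gracilis vs Bracho_pallida: 10
  Junco_nigra vs Dendro_minor: 9
  Junco_nigra vs Bracho_pallida: 15
  Dendro_minor vs Bracho_pallida: 11
The largest is 15, between Junco_nigra and Bracho_pallida.

15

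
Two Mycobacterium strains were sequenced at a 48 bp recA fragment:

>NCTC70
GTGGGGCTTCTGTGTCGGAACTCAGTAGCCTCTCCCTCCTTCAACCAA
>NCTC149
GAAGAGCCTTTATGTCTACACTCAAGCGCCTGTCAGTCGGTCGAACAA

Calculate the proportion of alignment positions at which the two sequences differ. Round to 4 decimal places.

Differing sites — 2:T/A; 3:G/A; 5:G/A; 8:T/C; 10:C/T; 12:G/A; 17:G/T; 18:G/A; 19:A/C; 25:G/A; 26:T/G; 27:A/C; 32:C/G; 35:C/A; 36:C/G; 39:C/G; 40:T/G; 43:A/G; 45:C/A.
There are 19 differences over 48 sites, so p = 19/48 = 0.3958.

0.3958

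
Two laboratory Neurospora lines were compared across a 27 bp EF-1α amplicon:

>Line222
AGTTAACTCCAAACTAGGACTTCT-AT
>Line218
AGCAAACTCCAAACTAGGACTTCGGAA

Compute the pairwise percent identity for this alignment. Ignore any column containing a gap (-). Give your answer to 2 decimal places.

84.62%

Excluding the 1 gap column leaves 26 comparable sites.
The sequences differ at positions 3 (T/C), 4 (T/A), 24 (T/G), 27 (T/A).
22 of the 26 comparable sites match, so the percent identity is 22/26 × 100 = 84.62%.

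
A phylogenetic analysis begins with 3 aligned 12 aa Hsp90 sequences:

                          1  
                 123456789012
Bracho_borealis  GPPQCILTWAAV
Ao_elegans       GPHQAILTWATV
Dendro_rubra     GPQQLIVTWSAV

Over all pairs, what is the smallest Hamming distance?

3

Pairwise Hamming distances:
  Bracho_borealis vs Ao_elegans: 3
  Bracho_borealis vs Dendro_rubra: 4
  Ao_elegans vs Dendro_rubra: 5
The smallest is 3, between Bracho_borealis and Ao_elegans.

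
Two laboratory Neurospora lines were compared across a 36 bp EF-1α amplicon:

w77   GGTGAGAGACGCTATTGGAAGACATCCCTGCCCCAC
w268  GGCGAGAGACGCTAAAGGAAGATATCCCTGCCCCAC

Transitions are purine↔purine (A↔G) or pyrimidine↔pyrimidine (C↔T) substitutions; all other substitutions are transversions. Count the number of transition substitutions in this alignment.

2

Differing sites — 3:T/C (Ti); 15:T/A (Tv); 16:T/A (Tv); 23:C/T (Ti).
Of the 4 differences, 2 transitions and 2 transversions, so the answer is 2.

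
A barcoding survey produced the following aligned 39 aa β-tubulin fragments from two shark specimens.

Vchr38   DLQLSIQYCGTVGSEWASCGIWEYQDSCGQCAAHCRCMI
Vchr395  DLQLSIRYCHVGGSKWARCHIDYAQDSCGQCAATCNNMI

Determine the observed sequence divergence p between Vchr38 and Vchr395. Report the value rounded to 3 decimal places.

0.333

Mismatches occur at site 7 (Q→R), site 10 (G→H), site 11 (T→V), site 12 (V→G), site 15 (E→K), site 18 (S→R), site 20 (G→H), site 22 (W→D), site 23 (E→Y), site 24 (Y→A), site 34 (H→T), site 36 (R→N), site 37 (C→N).
There are 13 differences over 39 sites, so p = 13/39 = 0.333.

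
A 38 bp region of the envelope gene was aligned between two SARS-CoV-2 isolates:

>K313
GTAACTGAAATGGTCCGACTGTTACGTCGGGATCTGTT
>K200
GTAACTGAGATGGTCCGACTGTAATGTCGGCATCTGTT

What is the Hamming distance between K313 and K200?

4

Differing sites — 9:A/G; 23:T/A; 25:C/T; 31:G/C.
That gives 4 mismatches out of 38 aligned sites, so the Hamming distance is 4.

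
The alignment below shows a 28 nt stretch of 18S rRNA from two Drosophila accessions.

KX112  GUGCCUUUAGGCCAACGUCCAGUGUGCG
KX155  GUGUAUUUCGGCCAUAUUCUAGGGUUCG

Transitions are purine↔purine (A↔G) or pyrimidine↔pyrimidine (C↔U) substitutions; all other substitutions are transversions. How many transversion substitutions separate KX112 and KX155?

Differing sites — 4:C/U (Ti); 5:C/A (Tv); 9:A/C (Tv); 15:A/U (Tv); 16:C/A (Tv); 17:G/U (Tv); 20:C/U (Ti); 23:U/G (Tv); 26:G/U (Tv).
Of the 9 differences, 2 transitions and 7 transversions, so the answer is 7.

7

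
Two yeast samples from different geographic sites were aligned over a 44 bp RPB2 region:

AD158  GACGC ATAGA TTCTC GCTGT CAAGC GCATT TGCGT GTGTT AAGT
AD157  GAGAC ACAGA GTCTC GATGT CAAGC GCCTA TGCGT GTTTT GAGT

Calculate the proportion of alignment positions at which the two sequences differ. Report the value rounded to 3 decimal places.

0.205

The sequences differ at positions 3 (C/G), 4 (G/A), 7 (T/C), 11 (T/G), 17 (C/A), 28 (A/C), 30 (T/A), 38 (G/T), 41 (A/G).
There are 9 differences over 44 sites, so p = 9/44 = 0.205.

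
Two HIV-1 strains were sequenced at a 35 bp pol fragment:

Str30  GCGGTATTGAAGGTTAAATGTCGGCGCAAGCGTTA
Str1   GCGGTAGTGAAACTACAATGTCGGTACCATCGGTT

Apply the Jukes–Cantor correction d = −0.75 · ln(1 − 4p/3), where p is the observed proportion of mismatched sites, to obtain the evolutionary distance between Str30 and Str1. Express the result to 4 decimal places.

The sequences differ at positions 7 (T/G), 12 (G/A), 13 (G/C), 15 (T/A), 16 (A/C), 25 (C/T), 26 (G/A), 28 (A/C), 30 (G/T), 33 (T/G), 35 (A/T).
p = 11/35 = 0.314286.
d = −0.75 · ln(1 − (4/3)·0.314286) = −0.75 · ln(0.580952) = −0.75 · (-0.543087) = 0.4073.

0.4073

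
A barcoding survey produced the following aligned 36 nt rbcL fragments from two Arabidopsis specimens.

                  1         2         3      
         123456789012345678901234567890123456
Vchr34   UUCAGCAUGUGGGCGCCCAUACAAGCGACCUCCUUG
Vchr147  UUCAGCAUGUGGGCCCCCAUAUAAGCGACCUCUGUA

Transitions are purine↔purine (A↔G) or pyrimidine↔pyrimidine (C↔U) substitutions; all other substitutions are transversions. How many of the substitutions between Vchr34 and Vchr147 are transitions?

The sequences differ at positions 15 (G/C, transversion), 22 (C/U, transition), 33 (C/U, transition), 34 (U/G, transversion), 36 (G/A, transition).
Of the 5 differences, 3 transitions and 2 transversions, so the answer is 3.

3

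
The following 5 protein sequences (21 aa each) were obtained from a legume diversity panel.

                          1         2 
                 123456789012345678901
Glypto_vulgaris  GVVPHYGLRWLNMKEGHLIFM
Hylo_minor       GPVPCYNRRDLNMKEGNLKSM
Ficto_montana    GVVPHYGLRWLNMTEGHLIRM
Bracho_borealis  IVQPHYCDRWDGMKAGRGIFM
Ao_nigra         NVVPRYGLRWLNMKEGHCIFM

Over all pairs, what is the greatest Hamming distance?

Pairwise Hamming distances:
  Glypto_vulgaris vs Hylo_minor: 8
  Glypto_vulgaris vs Ficto_montana: 2
  Glypto_vulgaris vs Bracho_borealis: 9
  Glypto_vulgaris vs Ao_nigra: 3
  Hylo_minor vs Ficto_montana: 9
  Hylo_minor vs Bracho_borealis: 14
  Hylo_minor vs Ao_nigra: 10
  Ficto_montana vs Bracho_borealis: 11
  Ficto_montana vs Ao_nigra: 5
  Bracho_borealis vs Ao_nigra: 10
The largest is 14, between Hylo_minor and Bracho_borealis.

14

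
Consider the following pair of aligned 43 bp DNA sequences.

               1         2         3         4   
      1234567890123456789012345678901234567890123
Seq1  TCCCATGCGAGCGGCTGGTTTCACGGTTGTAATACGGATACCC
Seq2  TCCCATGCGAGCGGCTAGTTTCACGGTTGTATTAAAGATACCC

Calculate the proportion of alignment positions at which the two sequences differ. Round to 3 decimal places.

0.093

Differing sites — 17:G/A; 32:A/T; 35:C/A; 36:G/A.
There are 4 differences over 43 sites, so p = 4/43 = 0.093.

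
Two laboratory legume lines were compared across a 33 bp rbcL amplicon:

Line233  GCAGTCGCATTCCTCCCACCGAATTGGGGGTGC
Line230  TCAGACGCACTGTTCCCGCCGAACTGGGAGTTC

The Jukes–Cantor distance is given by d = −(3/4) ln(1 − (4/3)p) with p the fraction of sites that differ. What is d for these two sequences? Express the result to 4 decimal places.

0.3390

Differing sites — 1:G/T; 5:T/A; 10:T/C; 12:C/G; 13:C/T; 18:A/G; 24:T/C; 29:G/A; 32:G/T.
p = 9/33 = 0.272727.
d = −0.75 · ln(1 − (4/3)·0.272727) = −0.75 · ln(0.636364) = −0.75 · (-0.451985) = 0.3390.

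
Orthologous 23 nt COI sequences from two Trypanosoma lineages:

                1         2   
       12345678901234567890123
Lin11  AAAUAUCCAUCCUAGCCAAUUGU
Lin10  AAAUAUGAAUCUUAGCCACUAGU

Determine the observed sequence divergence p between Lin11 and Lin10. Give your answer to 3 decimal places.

0.217

The sequences differ at positions 7 (C/G), 8 (C/A), 12 (C/U), 19 (A/C), 21 (U/A).
There are 5 differences over 23 sites, so p = 5/23 = 0.217.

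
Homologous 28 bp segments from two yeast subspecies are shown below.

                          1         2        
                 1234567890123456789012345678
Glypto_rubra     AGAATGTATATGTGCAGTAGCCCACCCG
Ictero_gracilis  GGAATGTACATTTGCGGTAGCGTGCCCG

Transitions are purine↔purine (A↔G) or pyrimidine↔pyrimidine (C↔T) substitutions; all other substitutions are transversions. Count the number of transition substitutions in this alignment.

5

The sequences differ at positions 1 (A/G, transition), 9 (T/C, transition), 12 (G/T, transversion), 16 (A/G, transition), 22 (C/G, transversion), 23 (C/T, transition), 24 (A/G, transition).
Of the 7 differences, 5 transitions and 2 transversions, so the answer is 5.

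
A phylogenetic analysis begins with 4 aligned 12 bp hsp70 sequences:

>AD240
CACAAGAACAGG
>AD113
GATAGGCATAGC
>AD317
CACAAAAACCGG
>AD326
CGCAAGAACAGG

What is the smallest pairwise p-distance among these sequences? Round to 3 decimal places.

Pairwise Hamming distances:
  AD240 vs AD113: 6
  AD240 vs AD317: 2
  AD240 vs AD326: 1
  AD113 vs AD317: 8
  AD113 vs AD326: 7
  AD317 vs AD326: 3
The smallest is 1 mismatch, between AD240 and AD326; p = 1/12 = 0.083.

0.083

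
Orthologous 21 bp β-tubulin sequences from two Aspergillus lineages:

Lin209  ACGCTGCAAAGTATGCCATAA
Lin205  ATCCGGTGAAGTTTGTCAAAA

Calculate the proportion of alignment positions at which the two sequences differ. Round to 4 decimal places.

0.3810

Differing sites — 2:C/T; 3:G/C; 5:T/G; 7:C/T; 8:A/G; 13:A/T; 16:C/T; 19:T/A.
There are 8 differences over 21 sites, so p = 8/21 = 0.3810.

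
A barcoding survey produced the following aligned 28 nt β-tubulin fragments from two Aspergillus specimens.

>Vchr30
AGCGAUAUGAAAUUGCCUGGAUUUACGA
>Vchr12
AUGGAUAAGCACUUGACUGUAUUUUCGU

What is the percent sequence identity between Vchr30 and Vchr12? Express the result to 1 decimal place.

67.9%

The sequences differ at positions 2 (G/U), 3 (C/G), 8 (U/A), 10 (A/C), 12 (A/C), 16 (C/A), 20 (G/U), 25 (A/U), 28 (A/U).
19 of the 28 sites match, so the percent identity is 19/28 × 100 = 67.9%.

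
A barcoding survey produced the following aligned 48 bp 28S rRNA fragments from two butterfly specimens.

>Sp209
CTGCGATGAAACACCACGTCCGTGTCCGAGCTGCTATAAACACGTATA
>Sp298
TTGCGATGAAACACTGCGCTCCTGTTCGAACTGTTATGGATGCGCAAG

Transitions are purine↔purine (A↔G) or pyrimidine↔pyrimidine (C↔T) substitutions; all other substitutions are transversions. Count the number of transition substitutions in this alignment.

The sequences differ at positions 1 (C/T, transition), 15 (C/T, transition), 16 (A/G, transition), 19 (T/C, transition), 20 (C/T, transition), 22 (G/C, transversion), 26 (C/T, transition), 30 (G/A, transition), 34 (C/T, transition), 38 (A/G, transition), 39 (A/G, transition), 41 (C/T, transition), 42 (A/G, transition), 45 (T/C, transition), 47 (T/A, transversion), 48 (A/G, transition).
Of the 16 differences, 14 transitions and 2 transversions, so the answer is 14.

14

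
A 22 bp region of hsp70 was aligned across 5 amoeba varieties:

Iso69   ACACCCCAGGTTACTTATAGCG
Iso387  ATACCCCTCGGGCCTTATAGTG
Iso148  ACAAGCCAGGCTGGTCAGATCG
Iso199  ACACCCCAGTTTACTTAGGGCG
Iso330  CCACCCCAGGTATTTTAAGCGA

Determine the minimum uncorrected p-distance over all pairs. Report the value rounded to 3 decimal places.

0.136

Pairwise Hamming distances:
  Iso69 vs Iso387: 7
  Iso69 vs Iso148: 8
  Iso69 vs Iso199: 3
  Iso69 vs Iso330: 9
  Iso387 vs Iso148: 13
  Iso387 vs Iso199: 10
  Iso387 vs Iso330: 13
  Iso148 vs Iso199: 9
  Iso148 vs Iso330: 13
  Iso199 vs Iso330: 9
The smallest is 3 mismatches, between Iso69 and Iso199; p = 3/22 = 0.136.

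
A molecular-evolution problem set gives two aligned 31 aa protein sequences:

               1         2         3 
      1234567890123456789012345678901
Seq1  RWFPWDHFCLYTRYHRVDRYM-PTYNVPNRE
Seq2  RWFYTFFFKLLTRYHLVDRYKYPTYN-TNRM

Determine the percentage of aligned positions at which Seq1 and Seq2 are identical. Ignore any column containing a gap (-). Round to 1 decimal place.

Excluding the 2 gap columns leaves 29 comparable sites.
Mismatches occur at site 4 (P/Y), site 5 (W/T), site 6 (D/F), site 7 (H/F), site 9 (C/K), site 11 (Y/L), site 16 (R/L), site 21 (M/K), site 28 (P/T), site 31 (E/M).
19 of the 29 comparable sites match, so the percent identity is 19/29 × 100 = 65.5%.

65.5%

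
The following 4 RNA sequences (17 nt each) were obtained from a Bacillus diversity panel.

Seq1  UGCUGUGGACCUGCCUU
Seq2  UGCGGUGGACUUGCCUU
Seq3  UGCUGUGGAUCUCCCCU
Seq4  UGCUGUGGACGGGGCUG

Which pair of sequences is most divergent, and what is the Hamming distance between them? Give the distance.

7

Pairwise Hamming distances:
  Seq1 vs Seq2: 2
  Seq1 vs Seq3: 3
  Seq1 vs Seq4: 4
  Seq2 vs Seq3: 5
  Seq2 vs Seq4: 5
  Seq3 vs Seq4: 7
The largest is 7, between Seq3 and Seq4.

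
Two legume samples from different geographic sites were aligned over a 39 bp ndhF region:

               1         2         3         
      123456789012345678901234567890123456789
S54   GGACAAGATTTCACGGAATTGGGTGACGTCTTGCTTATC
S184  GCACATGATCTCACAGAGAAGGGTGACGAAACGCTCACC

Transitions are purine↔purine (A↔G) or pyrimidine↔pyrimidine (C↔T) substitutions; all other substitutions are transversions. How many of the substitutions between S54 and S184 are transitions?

6

The sequences differ at positions 2 (G/C, transversion), 6 (A/T, transversion), 10 (T/C, transition), 15 (G/A, transition), 18 (A/G, transition), 19 (T/A, transversion), 20 (T/A, transversion), 29 (T/A, transversion), 30 (C/A, transversion), 31 (T/A, transversion), 32 (T/C, transition), 36 (T/C, transition), 38 (T/C, transition).
Of the 13 differences, 6 transitions and 7 transversions, so the answer is 6.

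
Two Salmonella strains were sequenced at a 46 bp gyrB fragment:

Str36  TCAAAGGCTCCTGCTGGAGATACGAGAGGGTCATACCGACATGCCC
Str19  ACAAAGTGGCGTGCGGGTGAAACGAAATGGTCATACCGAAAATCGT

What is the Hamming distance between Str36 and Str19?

15

The sequences differ at positions 1 (T/A), 7 (G/T), 8 (C/G), 9 (T/G), 11 (C/G), 15 (T/G), 18 (A/T), 21 (T/A), 26 (G/A), 28 (G/T), 40 (C/A), 42 (T/A), 43 (G/T), 45 (C/G), 46 (C/T).
That gives 15 mismatches out of 46 aligned sites, so the Hamming distance is 15.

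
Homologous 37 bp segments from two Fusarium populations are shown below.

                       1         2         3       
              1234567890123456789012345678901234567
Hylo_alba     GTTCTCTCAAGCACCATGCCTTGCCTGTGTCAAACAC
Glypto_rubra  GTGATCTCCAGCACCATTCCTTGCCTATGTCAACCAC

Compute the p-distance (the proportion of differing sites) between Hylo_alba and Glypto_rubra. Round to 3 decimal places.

Differing sites — 3:T/G; 4:C/A; 9:A/C; 18:G/T; 27:G/A; 34:A/C.
There are 6 differences over 37 sites, so p = 6/37 = 0.162.

0.162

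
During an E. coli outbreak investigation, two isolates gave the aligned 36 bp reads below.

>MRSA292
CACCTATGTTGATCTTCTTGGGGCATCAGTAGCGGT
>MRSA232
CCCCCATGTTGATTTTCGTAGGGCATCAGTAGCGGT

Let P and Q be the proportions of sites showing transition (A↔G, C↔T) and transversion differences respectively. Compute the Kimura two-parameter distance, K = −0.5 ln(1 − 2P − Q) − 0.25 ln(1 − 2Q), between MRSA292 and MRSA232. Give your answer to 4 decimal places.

0.1551

Mismatches occur at site 2 (A↔C, transversion), site 5 (T↔C, transition), site 14 (C↔T, transition), site 18 (T↔G, transversion), site 20 (G↔A, transition).
Of the 5 differences, 3 transitions and 2 transversions over 36 sites: P = 3/36 = 0.083333, Q = 2/36 = 0.055556.
d = −0.5·ln(0.777778) − 0.25·ln(0.888888) = −0.5·(-0.251314) − 0.25·(-0.117784) = 0.1551.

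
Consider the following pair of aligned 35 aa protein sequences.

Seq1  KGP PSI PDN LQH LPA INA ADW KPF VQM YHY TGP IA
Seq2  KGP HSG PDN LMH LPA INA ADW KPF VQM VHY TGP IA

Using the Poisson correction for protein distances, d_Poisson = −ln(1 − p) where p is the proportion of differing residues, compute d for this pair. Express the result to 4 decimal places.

Differing sites — 4:P/H; 6:I/G; 11:Q/M; 28:Y/V.
p = 4/35 = 0.114286.
d = −ln(1 − 0.114286) = −ln(0.885714) = 0.1214.

0.1214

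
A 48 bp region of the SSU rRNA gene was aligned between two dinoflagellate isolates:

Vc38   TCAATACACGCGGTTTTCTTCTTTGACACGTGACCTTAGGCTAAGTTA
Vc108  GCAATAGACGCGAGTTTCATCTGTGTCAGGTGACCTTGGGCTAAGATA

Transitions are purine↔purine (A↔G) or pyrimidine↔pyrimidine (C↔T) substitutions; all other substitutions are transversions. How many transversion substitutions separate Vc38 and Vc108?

Differing sites — 1:T/G (Tv); 7:C/G (Tv); 13:G/A (Ti); 14:T/G (Tv); 19:T/A (Tv); 23:T/G (Tv); 26:A/T (Tv); 29:C/G (Tv); 38:A/G (Ti); 46:T/A (Tv).
Of the 10 differences, 2 transitions and 8 transversions, so the answer is 8.

8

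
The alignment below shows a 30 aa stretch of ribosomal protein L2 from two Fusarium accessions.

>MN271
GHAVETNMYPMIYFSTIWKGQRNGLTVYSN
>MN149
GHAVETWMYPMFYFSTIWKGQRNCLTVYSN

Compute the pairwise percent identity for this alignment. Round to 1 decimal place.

90.0%

Differing sites — 7:N/W; 12:I/F; 24:G/C.
27 of the 30 sites match, so the percent identity is 27/30 × 100 = 90.0%.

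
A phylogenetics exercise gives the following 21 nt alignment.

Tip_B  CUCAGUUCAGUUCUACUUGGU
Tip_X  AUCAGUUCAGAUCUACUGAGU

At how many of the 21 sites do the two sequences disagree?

4

Differing sites — 1:C/A; 11:U/A; 18:U/G; 19:G/A.
That gives 4 mismatches out of 21 aligned sites, so the Hamming distance is 4.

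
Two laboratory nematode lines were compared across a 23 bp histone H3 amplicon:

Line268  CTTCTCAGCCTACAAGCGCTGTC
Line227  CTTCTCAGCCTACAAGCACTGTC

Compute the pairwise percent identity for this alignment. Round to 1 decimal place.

The sequences differ at position 18 (G/A).
22 of the 23 sites match, so the percent identity is 22/23 × 100 = 95.7%.

95.7%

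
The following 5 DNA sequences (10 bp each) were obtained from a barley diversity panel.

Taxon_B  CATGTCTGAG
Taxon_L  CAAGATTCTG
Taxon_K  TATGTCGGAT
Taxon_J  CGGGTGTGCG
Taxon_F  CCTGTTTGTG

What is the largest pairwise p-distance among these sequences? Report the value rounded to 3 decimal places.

Pairwise Hamming distances:
  Taxon_B vs Taxon_L: 5
  Taxon_B vs Taxon_K: 3
  Taxon_B vs Taxon_J: 4
  Taxon_B vs Taxon_F: 3
  Taxon_L vs Taxon_K: 8
  Taxon_L vs Taxon_J: 6
  Taxon_L vs Taxon_F: 4
  Taxon_K vs Taxon_J: 7
  Taxon_K vs Taxon_F: 6
  Taxon_J vs Taxon_F: 4
The largest is 8 mismatches, between Taxon_L and Taxon_K; p = 8/10 = 0.800.

0.800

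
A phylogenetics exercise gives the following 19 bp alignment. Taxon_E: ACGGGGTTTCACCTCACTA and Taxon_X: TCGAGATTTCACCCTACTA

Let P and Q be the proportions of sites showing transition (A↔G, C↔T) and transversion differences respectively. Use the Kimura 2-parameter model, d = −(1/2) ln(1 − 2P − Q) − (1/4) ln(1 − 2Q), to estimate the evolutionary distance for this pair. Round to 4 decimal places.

Mismatches occur at site 1 (A↔T, transversion), site 4 (G↔A, transition), site 6 (G↔A, transition), site 14 (T↔C, transition), site 15 (C↔T, transition).
Of the 5 differences, 4 transitions and 1 transversion over 19 sites: P = 4/19 = 0.210526, Q = 1/19 = 0.052632.
d = −0.5·ln(0.526316) − 0.25·ln(0.894736) = −0.5·(-0.641853) − 0.25·(-0.111227) = 0.3487.

0.3487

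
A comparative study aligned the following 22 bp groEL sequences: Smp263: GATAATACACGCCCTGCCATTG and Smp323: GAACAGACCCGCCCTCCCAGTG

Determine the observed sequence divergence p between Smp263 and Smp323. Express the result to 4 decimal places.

0.2727

Differing sites — 3:T/A; 4:A/C; 6:T/G; 9:A/C; 16:G/C; 20:T/G.
There are 6 differences over 22 sites, so p = 6/22 = 0.2727.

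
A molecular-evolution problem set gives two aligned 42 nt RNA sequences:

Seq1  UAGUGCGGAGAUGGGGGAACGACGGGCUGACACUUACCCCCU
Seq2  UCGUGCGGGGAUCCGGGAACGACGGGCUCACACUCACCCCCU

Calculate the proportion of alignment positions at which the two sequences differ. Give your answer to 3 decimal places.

0.143

The sequences differ at positions 2 (A/C), 9 (A/G), 13 (G/C), 14 (G/C), 29 (G/C), 35 (U/C).
There are 6 differences over 42 sites, so p = 6/42 = 0.143.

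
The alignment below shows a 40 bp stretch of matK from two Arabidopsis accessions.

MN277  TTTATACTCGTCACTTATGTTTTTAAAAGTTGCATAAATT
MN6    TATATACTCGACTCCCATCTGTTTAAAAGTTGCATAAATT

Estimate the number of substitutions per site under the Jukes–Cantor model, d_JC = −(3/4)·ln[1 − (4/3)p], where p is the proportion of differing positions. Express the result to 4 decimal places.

Mismatches occur at site 2 (T→A), site 11 (T→A), site 13 (A→T), site 15 (T→C), site 16 (T→C), site 19 (G→C), site 21 (T→G).
p = 7/40 = 0.175000.
d = −0.75 · ln(1 − (4/3)·0.175000) = −0.75 · ln(0.766667) = −0.75 · (-0.265703) = 0.1993.

0.1993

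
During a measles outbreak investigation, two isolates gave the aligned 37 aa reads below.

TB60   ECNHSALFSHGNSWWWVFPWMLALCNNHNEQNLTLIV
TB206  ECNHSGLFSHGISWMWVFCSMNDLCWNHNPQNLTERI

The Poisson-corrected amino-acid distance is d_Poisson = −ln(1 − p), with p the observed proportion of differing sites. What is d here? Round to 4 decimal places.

Mismatches occur at site 6 (A/G), site 12 (N/I), site 15 (W/M), site 19 (P/C), site 20 (W/S), site 22 (L/N), site 23 (A/D), site 26 (N/W), site 30 (E/P), site 35 (L/E), site 36 (I/R), site 37 (V/I).
p = 12/37 = 0.324324.
d = −ln(1 − 0.324324) = −ln(0.675676) = 0.3920.

0.3920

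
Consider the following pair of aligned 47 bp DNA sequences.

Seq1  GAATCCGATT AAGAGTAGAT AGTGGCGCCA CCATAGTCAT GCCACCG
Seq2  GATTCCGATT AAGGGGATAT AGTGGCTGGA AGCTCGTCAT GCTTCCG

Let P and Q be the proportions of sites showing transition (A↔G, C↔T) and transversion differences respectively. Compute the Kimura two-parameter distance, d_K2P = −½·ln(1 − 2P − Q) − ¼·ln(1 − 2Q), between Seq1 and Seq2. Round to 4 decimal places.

0.3500

Mismatches occur at site 3 (A→T, transversion), site 14 (A→G, transition), site 16 (T→G, transversion), site 18 (G→T, transversion), site 27 (G→T, transversion), site 28 (C→G, transversion), site 29 (C→G, transversion), site 31 (C→A, transversion), site 32 (C→G, transversion), site 33 (A→C, transversion), site 35 (A→C, transversion), site 43 (C→T, transition), site 44 (A→T, transversion).
Of the 13 differences, 2 transitions and 11 transversions over 47 sites: P = 2/47 = 0.042553, Q = 11/47 = 0.234043.
d = −0.5·ln(0.680851) − 0.25·ln(0.531914) = −0.5·(-0.384412) − 0.25·(-0.631273) = 0.3500.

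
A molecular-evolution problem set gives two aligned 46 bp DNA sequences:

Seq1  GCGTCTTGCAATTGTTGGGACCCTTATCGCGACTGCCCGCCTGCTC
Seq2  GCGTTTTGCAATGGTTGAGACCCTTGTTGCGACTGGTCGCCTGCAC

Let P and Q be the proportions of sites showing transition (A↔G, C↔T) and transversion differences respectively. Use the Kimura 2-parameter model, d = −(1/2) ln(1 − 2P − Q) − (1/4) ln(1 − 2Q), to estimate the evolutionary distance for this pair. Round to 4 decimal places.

0.2010

Mismatches occur at site 5 (C→T, transition), site 13 (T→G, transversion), site 18 (G→A, transition), site 26 (A→G, transition), site 28 (C→T, transition), site 36 (C→G, transversion), site 37 (C→T, transition), site 45 (T→A, transversion).
Of the 8 differences, 5 transitions and 3 transversions over 46 sites: P = 5/46 = 0.108696, Q = 3/46 = 0.065217.
d = −0.5·ln(0.717391) − 0.25·ln(0.869566) = −0.5·(-0.332134) − 0.25·(-0.139761) = 0.2010.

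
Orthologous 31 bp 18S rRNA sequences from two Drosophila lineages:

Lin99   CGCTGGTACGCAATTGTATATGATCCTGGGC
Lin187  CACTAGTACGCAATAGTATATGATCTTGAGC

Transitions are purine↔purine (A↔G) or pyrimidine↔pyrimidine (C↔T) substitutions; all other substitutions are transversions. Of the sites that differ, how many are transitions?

4

Differing sites — 2:G/A (Ti); 5:G/A (Ti); 15:T/A (Tv); 26:C/T (Ti); 29:G/A (Ti).
Of the 5 differences, 4 transitions and 1 transversion, so the answer is 4.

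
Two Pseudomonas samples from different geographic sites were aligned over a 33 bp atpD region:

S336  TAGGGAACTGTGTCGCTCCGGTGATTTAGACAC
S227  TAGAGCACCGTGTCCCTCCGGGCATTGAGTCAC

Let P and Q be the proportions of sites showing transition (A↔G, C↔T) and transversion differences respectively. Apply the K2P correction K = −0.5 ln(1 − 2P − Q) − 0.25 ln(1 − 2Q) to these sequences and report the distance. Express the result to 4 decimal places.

0.2935

Differing sites — 4:G/A (Ti); 6:A/C (Tv); 9:T/C (Ti); 15:G/C (Tv); 22:T/G (Tv); 23:G/C (Tv); 27:T/G (Tv); 30:A/T (Tv).
Of the 8 differences, 2 transitions and 6 transversions over 33 sites: P = 2/33 = 0.060606, Q = 6/33 = 0.181818.
d = −0.5·ln(0.696970) − 0.25·ln(0.636364) = −0.5·(-0.361013) − 0.25·(-0.451985) = 0.2935.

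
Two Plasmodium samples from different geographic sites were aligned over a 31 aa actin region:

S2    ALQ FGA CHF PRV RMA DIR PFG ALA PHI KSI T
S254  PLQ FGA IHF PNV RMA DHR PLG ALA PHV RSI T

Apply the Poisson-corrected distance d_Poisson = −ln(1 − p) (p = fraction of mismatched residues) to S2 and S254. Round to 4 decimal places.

0.2559

Mismatches occur at site 1 (A/P), site 7 (C/I), site 11 (R/N), site 17 (I/H), site 20 (F/L), site 27 (I/V), site 28 (K/R).
p = 7/31 = 0.225806.
d = −ln(1 − 0.225806) = −ln(0.774194) = 0.2559.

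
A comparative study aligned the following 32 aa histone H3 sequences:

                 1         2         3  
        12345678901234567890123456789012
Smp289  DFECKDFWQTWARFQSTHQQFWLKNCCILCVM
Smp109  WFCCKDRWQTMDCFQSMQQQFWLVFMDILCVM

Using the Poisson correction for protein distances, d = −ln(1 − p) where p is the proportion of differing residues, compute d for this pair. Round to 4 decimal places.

0.4700

The sequences differ at positions 1 (D/W), 3 (E/C), 7 (F/R), 11 (W/M), 12 (A/D), 13 (R/C), 17 (T/M), 18 (H/Q), 24 (K/V), 25 (N/F), 26 (C/M), 27 (C/D).
p = 12/32 = 0.375000.
d = −ln(1 − 0.375000) = −ln(0.625000) = 0.4700.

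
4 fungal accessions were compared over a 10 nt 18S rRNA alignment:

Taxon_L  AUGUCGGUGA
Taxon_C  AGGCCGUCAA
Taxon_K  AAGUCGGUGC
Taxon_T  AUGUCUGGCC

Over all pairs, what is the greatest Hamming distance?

Pairwise Hamming distances:
  Taxon_L vs Taxon_C: 5
  Taxon_L vs Taxon_K: 2
  Taxon_L vs Taxon_T: 4
  Taxon_C vs Taxon_K: 6
  Taxon_C vs Taxon_T: 7
  Taxon_K vs Taxon_T: 4
The largest is 7, between Taxon_C and Taxon_T.

7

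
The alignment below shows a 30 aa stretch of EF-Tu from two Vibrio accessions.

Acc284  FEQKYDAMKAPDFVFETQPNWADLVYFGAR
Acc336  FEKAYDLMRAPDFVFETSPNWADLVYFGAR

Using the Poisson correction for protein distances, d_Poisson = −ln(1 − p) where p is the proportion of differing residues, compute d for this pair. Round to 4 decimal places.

The sequences differ at positions 3 (Q/K), 4 (K/A), 7 (A/L), 9 (K/R), 18 (Q/S).
p = 5/30 = 0.166667.
d = −ln(1 − 0.166667) = −ln(0.833333) = 0.1823.

0.1823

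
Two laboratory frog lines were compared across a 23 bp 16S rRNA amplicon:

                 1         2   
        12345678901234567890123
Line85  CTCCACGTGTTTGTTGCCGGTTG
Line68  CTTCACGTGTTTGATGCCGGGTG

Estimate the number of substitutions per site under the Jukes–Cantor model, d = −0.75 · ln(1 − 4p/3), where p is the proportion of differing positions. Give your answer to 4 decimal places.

The sequences differ at positions 3 (C/T), 14 (T/A), 21 (T/G).
p = 3/23 = 0.130435.
d = −0.75 · ln(1 − (4/3)·0.130435) = −0.75 · ln(0.826087) = −0.75 · (-0.191055) = 0.1433.

0.1433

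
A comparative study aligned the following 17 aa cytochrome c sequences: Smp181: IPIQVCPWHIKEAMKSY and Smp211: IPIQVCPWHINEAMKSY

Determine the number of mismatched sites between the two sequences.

1

A single mismatch occurs at site 11 (K→N).
That gives 1 mismatch out of 17 aligned sites, so the Hamming distance is 1.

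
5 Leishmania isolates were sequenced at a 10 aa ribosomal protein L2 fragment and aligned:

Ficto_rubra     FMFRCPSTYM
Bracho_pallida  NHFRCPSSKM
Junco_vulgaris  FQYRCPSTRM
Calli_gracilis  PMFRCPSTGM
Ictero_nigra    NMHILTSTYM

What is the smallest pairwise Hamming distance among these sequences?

2

Pairwise Hamming distances:
  Ficto_rubra vs Bracho_pallida: 4
  Ficto_rubra vs Junco_vulgaris: 3
  Ficto_rubra vs Calli_gracilis: 2
  Ficto_rubra vs Ictero_nigra: 5
  Bracho_pallida vs Junco_vulgaris: 5
  Bracho_pallida vs Calli_gracilis: 4
  Bracho_pallida vs Ictero_nigra: 7
  Junco_vulgaris vs Calli_gracilis: 4
  Junco_vulgaris vs Ictero_nigra: 7
  Calli_gracilis vs Ictero_nigra: 6
The smallest is 2, between Ficto_rubra and Calli_gracilis.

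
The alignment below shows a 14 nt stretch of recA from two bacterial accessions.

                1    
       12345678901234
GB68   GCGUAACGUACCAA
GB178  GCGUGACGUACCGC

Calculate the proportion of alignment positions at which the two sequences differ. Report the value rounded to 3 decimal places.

The sequences differ at positions 5 (A/G), 13 (A/G), 14 (A/C).
There are 3 differences over 14 sites, so p = 3/14 = 0.214.

0.214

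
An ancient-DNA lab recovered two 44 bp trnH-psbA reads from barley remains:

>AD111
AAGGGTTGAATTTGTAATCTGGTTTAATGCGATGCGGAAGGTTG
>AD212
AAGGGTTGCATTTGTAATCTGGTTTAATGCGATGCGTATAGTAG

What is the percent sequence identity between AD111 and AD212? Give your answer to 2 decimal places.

Differing sites — 9:A/C; 37:G/T; 39:A/T; 40:G/A; 43:T/A.
39 of the 44 sites match, so the percent identity is 39/44 × 100 = 88.64%.

88.64%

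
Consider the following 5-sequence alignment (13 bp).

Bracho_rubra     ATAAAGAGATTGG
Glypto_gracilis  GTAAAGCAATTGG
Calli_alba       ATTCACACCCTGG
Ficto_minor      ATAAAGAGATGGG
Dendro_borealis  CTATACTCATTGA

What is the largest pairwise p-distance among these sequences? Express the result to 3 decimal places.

Pairwise Hamming distances:
  Bracho_rubra vs Glypto_gracilis: 3
  Bracho_rubra vs Calli_alba: 6
  Bracho_rubra vs Ficto_minor: 1
  Bracho_rubra vs Dendro_borealis: 6
  Glypto_gracilis vs Calli_alba: 8
  Glypto_gracilis vs Ficto_minor: 4
  Glypto_gracilis vs Dendro_borealis: 6
  Calli_alba vs Ficto_minor: 7
  Calli_alba vs Dendro_borealis: 7
  Ficto_minor vs Dendro_borealis: 7
The largest is 8 mismatches, between Glypto_gracilis and Calli_alba; p = 8/13 = 0.615.

0.615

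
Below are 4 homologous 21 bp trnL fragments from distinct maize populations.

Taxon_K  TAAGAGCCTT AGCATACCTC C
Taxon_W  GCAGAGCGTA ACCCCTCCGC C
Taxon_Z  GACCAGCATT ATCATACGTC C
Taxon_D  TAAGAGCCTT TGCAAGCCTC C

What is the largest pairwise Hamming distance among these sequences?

11

Pairwise Hamming distances:
  Taxon_K vs Taxon_W: 9
  Taxon_K vs Taxon_Z: 6
  Taxon_K vs Taxon_D: 3
  Taxon_W vs Taxon_Z: 11
  Taxon_W vs Taxon_D: 10
  Taxon_Z vs Taxon_D: 9
The largest is 11, between Taxon_W and Taxon_Z.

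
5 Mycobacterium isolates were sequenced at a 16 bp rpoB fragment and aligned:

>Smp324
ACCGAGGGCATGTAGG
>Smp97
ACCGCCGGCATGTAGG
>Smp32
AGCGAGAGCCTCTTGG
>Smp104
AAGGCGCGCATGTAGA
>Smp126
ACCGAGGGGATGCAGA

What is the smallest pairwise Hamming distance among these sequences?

Pairwise Hamming distances:
  Smp324 vs Smp97: 2
  Smp324 vs Smp32: 5
  Smp324 vs Smp104: 5
  Smp324 vs Smp126: 3
  Smp97 vs Smp32: 7
  Smp97 vs Smp104: 5
  Smp97 vs Smp126: 5
  Smp32 vs Smp104: 8
  Smp32 vs Smp126: 8
  Smp104 vs Smp126: 6
The smallest is 2, between Smp324 and Smp97.

2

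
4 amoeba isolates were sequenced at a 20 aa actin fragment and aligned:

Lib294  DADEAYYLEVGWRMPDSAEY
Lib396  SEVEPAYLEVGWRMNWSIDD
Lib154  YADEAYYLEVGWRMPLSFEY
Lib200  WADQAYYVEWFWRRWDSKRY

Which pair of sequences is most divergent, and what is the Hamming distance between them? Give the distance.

15

Pairwise Hamming distances:
  Lib294 vs Lib396: 10
  Lib294 vs Lib154: 3
  Lib294 vs Lib200: 9
  Lib396 vs Lib154: 10
  Lib396 vs Lib200: 15
  Lib154 vs Lib200: 10
The largest is 15, between Lib396 and Lib200.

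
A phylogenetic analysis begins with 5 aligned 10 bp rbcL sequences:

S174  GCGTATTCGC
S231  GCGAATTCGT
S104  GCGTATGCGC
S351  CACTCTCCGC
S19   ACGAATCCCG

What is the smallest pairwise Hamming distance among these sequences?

1

Pairwise Hamming distances:
  S174 vs S231: 2
  S174 vs S104: 1
  S174 vs S351: 5
  S174 vs S19: 5
  S231 vs S104: 3
  S231 vs S351: 7
  S231 vs S19: 4
  S104 vs S351: 5
  S104 vs S19: 5
  S351 vs S19: 7
The smallest is 1, between S174 and S104.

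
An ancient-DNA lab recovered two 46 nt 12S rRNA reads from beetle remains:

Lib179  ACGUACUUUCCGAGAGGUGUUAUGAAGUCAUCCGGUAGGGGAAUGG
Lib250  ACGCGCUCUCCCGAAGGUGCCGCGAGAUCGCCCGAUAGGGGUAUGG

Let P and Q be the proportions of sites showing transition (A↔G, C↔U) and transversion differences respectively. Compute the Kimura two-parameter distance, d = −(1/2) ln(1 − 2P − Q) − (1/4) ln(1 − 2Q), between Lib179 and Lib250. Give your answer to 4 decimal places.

The sequences differ at positions 4 (U/C, transition), 5 (A/G, transition), 8 (U/C, transition), 12 (G/C, transversion), 13 (A/G, transition), 14 (G/A, transition), 20 (U/C, transition), 21 (U/C, transition), 22 (A/G, transition), 23 (U/C, transition), 26 (A/G, transition), 27 (G/A, transition), 30 (A/G, transition), 31 (U/C, transition), 35 (G/A, transition), 42 (A/U, transversion).
Of the 16 differences, 14 transitions and 2 transversions over 46 sites: P = 14/46 = 0.304348, Q = 2/46 = 0.043478.
d = −0.5·ln(0.347826) − 0.25·ln(0.913044) = −0.5·(-1.056053) − 0.25·(-0.090971) = 0.5508.

0.5508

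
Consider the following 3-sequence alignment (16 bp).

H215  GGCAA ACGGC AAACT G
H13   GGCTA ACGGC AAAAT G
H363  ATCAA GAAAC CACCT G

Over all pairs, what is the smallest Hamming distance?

Pairwise Hamming distances:
  H215 vs H13: 2
  H215 vs H363: 8
  H13 vs H363: 10
The smallest is 2, between H215 and H13.

2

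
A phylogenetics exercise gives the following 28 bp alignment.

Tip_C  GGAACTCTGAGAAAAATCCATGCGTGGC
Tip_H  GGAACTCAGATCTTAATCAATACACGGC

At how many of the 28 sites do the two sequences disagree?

Mismatches occur at site 8 (T→A), site 11 (G→T), site 12 (A→C), site 13 (A→T), site 14 (A→T), site 19 (C→A), site 22 (G→A), site 24 (G→A), site 25 (T→C).
That gives 9 mismatches out of 28 aligned sites, so the Hamming distance is 9.

9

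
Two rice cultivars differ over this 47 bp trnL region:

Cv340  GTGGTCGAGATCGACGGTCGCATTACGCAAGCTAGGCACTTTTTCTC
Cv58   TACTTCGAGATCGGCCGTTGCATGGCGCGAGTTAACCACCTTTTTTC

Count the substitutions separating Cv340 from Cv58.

15

Mismatches occur at site 1 (G→T), site 2 (T→A), site 3 (G→C), site 4 (G→T), site 14 (A→G), site 16 (G→C), site 19 (C→T), site 24 (T→G), site 25 (A→G), site 29 (A→G), site 32 (C→T), site 35 (G→A), site 36 (G→C), site 40 (T→C), site 45 (C→T).
That gives 15 mismatches out of 47 aligned sites, so the Hamming distance is 15.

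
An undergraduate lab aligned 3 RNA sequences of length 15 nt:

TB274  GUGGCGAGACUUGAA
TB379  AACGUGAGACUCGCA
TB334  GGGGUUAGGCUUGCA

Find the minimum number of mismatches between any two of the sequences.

Pairwise Hamming distances:
  TB274 vs TB379: 6
  TB274 vs TB334: 5
  TB379 vs TB334: 6
The smallest is 5, between TB274 and TB334.

5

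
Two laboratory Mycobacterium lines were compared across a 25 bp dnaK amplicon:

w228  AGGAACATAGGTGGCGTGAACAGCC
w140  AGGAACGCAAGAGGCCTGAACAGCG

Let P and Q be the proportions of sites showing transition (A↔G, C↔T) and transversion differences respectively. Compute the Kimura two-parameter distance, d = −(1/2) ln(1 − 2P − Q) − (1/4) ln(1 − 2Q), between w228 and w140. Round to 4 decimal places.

0.2918

Differing sites — 7:A/G (Ti); 8:T/C (Ti); 10:G/A (Ti); 12:T/A (Tv); 16:G/C (Tv); 25:C/G (Tv).
Of the 6 differences, 3 transitions and 3 transversions over 25 sites: P = 3/25 = 0.120000, Q = 3/25 = 0.120000.
d = −0.5·ln(0.640000) − 0.25·ln(0.760000) = −0.5·(-0.446287) − 0.25·(-0.274437) = 0.2918.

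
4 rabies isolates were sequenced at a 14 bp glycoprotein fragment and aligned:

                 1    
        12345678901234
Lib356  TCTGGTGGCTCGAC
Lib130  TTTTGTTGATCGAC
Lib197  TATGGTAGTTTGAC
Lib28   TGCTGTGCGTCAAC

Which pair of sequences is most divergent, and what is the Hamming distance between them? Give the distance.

Pairwise Hamming distances:
  Lib356 vs Lib130: 4
  Lib356 vs Lib197: 4
  Lib356 vs Lib28: 6
  Lib130 vs Lib197: 5
  Lib130 vs Lib28: 6
  Lib197 vs Lib28: 8
The largest is 8, between Lib197 and Lib28.

8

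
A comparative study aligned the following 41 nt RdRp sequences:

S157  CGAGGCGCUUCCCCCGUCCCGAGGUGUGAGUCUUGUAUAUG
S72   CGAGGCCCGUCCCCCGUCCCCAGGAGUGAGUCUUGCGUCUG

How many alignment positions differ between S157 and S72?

Mismatches occur at site 7 (G→C), site 9 (U→G), site 21 (G→C), site 25 (U→A), site 36 (U→C), site 37 (A→G), site 39 (A→C).
That gives 7 mismatches out of 41 aligned sites, so the Hamming distance is 7.

7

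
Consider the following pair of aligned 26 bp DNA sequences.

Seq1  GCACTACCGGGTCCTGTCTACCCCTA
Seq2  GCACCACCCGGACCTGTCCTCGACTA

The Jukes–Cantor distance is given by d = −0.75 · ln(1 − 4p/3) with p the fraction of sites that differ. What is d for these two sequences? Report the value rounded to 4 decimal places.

The sequences differ at positions 5 (T/C), 9 (G/C), 12 (T/A), 19 (T/C), 20 (A/T), 22 (C/G), 23 (C/A).
p = 7/26 = 0.269231.
d = −0.75 · ln(1 − (4/3)·0.269231) = −0.75 · ln(0.641025) = −0.75 · (-0.444687) = 0.3335.

0.3335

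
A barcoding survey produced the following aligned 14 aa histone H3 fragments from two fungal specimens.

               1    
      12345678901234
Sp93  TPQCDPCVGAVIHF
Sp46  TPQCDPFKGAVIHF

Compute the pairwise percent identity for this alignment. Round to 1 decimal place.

Differing sites — 7:C/F; 8:V/K.
12 of the 14 sites match, so the percent identity is 12/14 × 100 = 85.7%.

85.7%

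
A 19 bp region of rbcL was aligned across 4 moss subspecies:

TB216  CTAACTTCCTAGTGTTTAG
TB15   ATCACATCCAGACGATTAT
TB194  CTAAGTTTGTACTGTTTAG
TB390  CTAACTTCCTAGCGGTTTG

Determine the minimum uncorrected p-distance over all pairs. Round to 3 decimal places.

Pairwise Hamming distances:
  TB216 vs TB15: 9
  TB216 vs TB194: 4
  TB216 vs TB390: 3
  TB15 vs TB194: 12
  TB15 vs TB390: 9
  TB194 vs TB390: 7
The smallest is 3 mismatches, between TB216 and TB390; p = 3/19 = 0.158.

0.158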